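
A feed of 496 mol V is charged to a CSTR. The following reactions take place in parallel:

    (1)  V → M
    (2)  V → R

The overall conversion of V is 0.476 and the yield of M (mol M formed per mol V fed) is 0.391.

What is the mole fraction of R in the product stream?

Yield of M: 1ξ₁ / 496 = 0.391 → ξ₁ = 193.9 mol.
Conversion of V: 1ξ₁ + 1ξ₂ = 0.476 × 496 = 236.1 → ξ₂ = 42.16 mol.
Outlet amounts (n = n₀ + Σ ν·ξ):
  V: 496 − 1(193.9) − 1(42.16) = 259.9
  M: 0 + 1(193.9) = 193.9
  R: 0 + 1(42.16) = 42.16
Total out = 496 mol; y_R = 42.16 / 496 = 0.085.

0.085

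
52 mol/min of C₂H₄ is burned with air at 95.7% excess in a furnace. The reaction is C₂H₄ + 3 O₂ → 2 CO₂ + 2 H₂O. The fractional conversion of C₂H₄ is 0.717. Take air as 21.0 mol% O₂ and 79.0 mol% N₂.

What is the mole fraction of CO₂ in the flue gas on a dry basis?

Stoichiometric O₂ = 3 × 52 = 156 mol/min; O₂ fed = 156 × 1.957 = 305.3 mol/min.
N₂ fed = 305.3 × 79/21 = 1148 mol/min.
Fuel reacted = 0.717 × 52 → ξ = 37.28 mol/min.
Outlet (n = n₀ + ν ξ):
  C₂H₄: 52 − 1(37.28) = 14.72
  O₂: 305.3 − 3(37.28) = 193.4
  N₂: 1148 (inert)
  CO₂: 0 + 2(37.28) = 74.57
  H₂O: 0 + 2(37.28) = 74.57
Dry total = 1431 mol/min; y_CO₂ (dry) = 74.57 / 1431 = 0.0521.

0.0521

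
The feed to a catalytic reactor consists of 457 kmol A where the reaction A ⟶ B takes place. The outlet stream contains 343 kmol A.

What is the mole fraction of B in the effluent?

For A: n = n₀ − 1ξ → 343 = 457 − 1ξ, giving ξ = 114 kmol.
Outlet amounts (n = n₀ + ν ξ):
  A: 457 − 1(114) = 343
  B: 0 + 1(114) = 114
Total out = 457 kmol; y_B = 114 / 457 = 0.2495.

0.249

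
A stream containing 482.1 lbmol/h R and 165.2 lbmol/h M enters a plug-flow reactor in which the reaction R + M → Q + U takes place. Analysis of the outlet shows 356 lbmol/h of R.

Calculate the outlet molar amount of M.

39.1 lbmol/h

For R: n = n₀ − 1ξ → 356 = 482.1 − 1ξ, giving ξ = 126.1 lbmol/h.
Outlet amounts (n = n₀ + ν ξ):
  R: 482.1 − 1(126.1) = 356
  M: 165.2 − 1(126.1) = 39.1
  Q: 0 + 1(126.1) = 126.1
  U: 0 + 1(126.1) = 126.1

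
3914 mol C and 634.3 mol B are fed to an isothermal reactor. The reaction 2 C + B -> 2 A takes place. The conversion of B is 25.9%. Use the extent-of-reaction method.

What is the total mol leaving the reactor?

4380 mol

B reacted = 0.259 × 634.3 = 164.3 mol; ν_B = −1, so ξ = 164.3/1 = 164.3 mol.
Outlet amounts (n = n₀ + ν ξ):
  C: 3914 − 2(164.3) = 3585
  B: 634.3 − 1(164.3) = 470
  A: 0 + 2(164.3) = 328.6
Total out = 3585 + 470 + 328.6 = 4384 mol.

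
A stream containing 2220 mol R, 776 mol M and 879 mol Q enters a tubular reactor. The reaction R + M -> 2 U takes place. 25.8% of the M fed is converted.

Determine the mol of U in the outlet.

M reacted = 0.258 × 776 = 200.2 mol; ν_M = −1, so ξ = 200.2/1 = 200.2 mol.
Outlet amounts (n = n₀ + ν ξ):
  R: 2220 − 1(200.2) = 2020
  M: 776 − 1(200.2) = 575.8
  U: 0 + 2(200.2) = 400.4
  Q: 879 (inert)

400 mol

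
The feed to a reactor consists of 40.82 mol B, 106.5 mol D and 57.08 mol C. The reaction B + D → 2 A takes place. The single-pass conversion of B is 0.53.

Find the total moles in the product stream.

204 mol

B reacted = 0.53 × 40.82 = 21.63 mol; ν_B = −1, so ξ = 21.63/1 = 21.63 mol.
Outlet amounts (n = n₀ + ν ξ):
  B: 40.82 − 1(21.63) = 19.19
  D: 106.5 − 1(21.63) = 84.87
  A: 0 + 2(21.63) = 43.27
  C: 57.08 (inert)
Total out = 19.19 + 84.87 + 43.27 + 57.08 = 204.4 mol.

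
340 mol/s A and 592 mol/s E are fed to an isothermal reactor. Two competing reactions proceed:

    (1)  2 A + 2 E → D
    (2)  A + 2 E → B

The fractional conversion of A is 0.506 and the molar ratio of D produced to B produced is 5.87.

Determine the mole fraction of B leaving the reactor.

0.0202

Conversion of A: A consumed = 0.506 × 340 = 172 mol/s = 2ξ₁ + 1ξ₂.
Selectivity: 1ξ₁ / (1ξ₂) = 5.87 → ξ₁ = 5.87 ξ₂.
Substitute: (2·5.87 + 1) ξ₂ = 172 → ξ₂ = 13.5 mol/s, ξ₁ = 79.27 mol/s.
Outlet amounts (n = n₀ + Σ ν·ξ):
  A: 340 − 2(79.27) − 1(13.5) = 168
  E: 592 − 2(79.27) − 2(13.5) = 406.5
  D: 0 + 1(79.27) = 79.27
  B: 0 + 1(13.5) = 13.5
Total out = 667.2 mol/s; y_B = 13.5 / 667.2 = 0.02024.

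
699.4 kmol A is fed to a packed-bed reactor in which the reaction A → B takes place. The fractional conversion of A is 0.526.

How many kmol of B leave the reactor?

A reacted = 0.526 × 699.4 = 367.9 kmol; ν_A = −1, so ξ = 367.9/1 = 367.9 kmol.
Outlet amounts (n = n₀ + ν ξ):
  A: 699.4 − 1(367.9) = 331.5
  B: 0 + 1(367.9) = 367.9

368 kmol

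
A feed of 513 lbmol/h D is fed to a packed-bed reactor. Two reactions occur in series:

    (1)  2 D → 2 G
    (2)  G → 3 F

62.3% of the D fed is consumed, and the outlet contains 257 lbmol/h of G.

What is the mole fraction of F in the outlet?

0.294

Conversion of D: D consumed = 2ξ₁ = 0.623 × 513 → ξ₁ = 159.8 lbmol/h.
G balance: n_G = 0 + 2ξ₁ − 1ξ₂ = 257 → ξ₂ = (2·159.8 − 257)/1 = 62.6 lbmol/h.
Outlet amounts (n = n₀ + Σ ν·ξ):
  D: 513 − 2(159.8) = 193.4
  G: 0 + 2(159.8) − 1(62.6) = 257
  F: 0 + 3(62.6) = 187.8
Total out = 638.2 lbmol/h; y_F = 187.8 / 638.2 = 0.2943.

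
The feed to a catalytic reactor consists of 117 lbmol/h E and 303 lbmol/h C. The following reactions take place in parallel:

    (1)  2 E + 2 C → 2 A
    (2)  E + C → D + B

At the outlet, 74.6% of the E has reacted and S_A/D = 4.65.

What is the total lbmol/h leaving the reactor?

Conversion of E: E consumed = 0.746 × 117 = 87.28 lbmol/h = 2ξ₁ + 1ξ₂.
Selectivity: 2ξ₁ / (1ξ₂) = 4.65 → ξ₁ = 2.325 ξ₂.
Substitute: (2·2.325 + 1) ξ₂ = 87.28 → ξ₂ = 15.45 lbmol/h, ξ₁ = 35.92 lbmol/h.
Outlet amounts (n = n₀ + Σ ν·ξ):
  E: 117 − 2(35.92) − 1(15.45) = 29.72
  C: 303 − 2(35.92) − 1(15.45) = 215.7
  A: 0 + 2(35.92) = 71.83
  D: 0 + 1(15.45) = 15.45
  B: 0 + 1(15.45) = 15.45
Total out = 29.72 + 215.7 + 71.83 + 15.45 + 15.45 = 348.2 lbmol/h.

348 lbmol/h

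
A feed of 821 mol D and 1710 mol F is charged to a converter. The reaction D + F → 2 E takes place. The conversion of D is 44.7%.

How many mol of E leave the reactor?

734 mol

D reacted = 0.447 × 821 = 367 mol; ν_D = −1, so ξ = 367/1 = 367 mol.
Outlet amounts (n = n₀ + ν ξ):
  D: 821 − 1(367) = 454
  F: 1710 − 1(367) = 1343
  E: 0 + 2(367) = 734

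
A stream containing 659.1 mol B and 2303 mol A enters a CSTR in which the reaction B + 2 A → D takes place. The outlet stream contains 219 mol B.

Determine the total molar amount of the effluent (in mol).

2080 mol

For B: n = n₀ − 1ξ → 219 = 659.1 − 1ξ, giving ξ = 440.1 mol.
Outlet amounts (n = n₀ + ν ξ):
  B: 659.1 − 1(440.1) = 219
  A: 2303 − 2(440.1) = 1423
  D: 0 + 1(440.1) = 440.1
Total out = 219 + 1423 + 440.1 = 2082 mol.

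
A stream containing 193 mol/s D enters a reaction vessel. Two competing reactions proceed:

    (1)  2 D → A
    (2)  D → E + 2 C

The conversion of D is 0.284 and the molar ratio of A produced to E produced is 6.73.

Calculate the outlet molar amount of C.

7.58 mol/s

Conversion of D: D consumed = 0.284 × 193 = 54.81 mol/s = 2ξ₁ + 1ξ₂.
Selectivity: 1ξ₁ / (1ξ₂) = 6.73 → ξ₁ = 6.73 ξ₂.
Substitute: (2·6.73 + 1) ξ₂ = 54.81 → ξ₂ = 3.791 mol/s, ξ₁ = 25.51 mol/s.
Outlet amounts (n = n₀ + Σ ν·ξ):
  D: 193 − 2(25.51) − 1(3.791) = 138.2
  A: 0 + 1(25.51) = 25.51
  E: 0 + 1(3.791) = 3.791
  C: 0 + 2(3.791) = 7.581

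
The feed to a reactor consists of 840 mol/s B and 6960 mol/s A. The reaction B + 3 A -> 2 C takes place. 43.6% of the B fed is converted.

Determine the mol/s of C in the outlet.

B reacted = 0.436 × 840 = 366.2 mol/s; ν_B = −1, so ξ = 366.2/1 = 366.2 mol/s.
Outlet amounts (n = n₀ + ν ξ):
  B: 840 − 1(366.2) = 473.8
  A: 6960 − 3(366.2) = 5861
  C: 0 + 2(366.2) = 732.5

732 mol/s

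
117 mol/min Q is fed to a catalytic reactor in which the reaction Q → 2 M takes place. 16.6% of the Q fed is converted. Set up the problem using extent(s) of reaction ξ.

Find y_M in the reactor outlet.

Q reacted = 0.166 × 117 = 19.42 mol/min; ν_Q = −1, so ξ = 19.42/1 = 19.42 mol/min.
Outlet amounts (n = n₀ + ν ξ):
  Q: 117 − 1(19.42) = 97.58
  M: 0 + 2(19.42) = 38.84
Total out = 136.4 mol/min; y_M = 38.84 / 136.4 = 0.2847.

0.285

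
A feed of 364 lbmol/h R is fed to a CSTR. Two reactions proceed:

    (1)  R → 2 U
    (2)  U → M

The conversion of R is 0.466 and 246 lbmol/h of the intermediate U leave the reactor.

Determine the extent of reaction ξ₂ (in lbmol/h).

ξ₂ = 93.2 lbmol/h

Conversion of R: R consumed = 1ξ₁ = 0.466 × 364 → ξ₁ = 169.6 lbmol/h.
U balance: n_U = 0 + 2ξ₁ − 1ξ₂ = 246 → ξ₂ = (2·169.6 − 246)/1 = 93.25 lbmol/h.
Outlet amounts (n = n₀ + Σ ν·ξ):
  R: 364 − 1(169.6) = 194.4
  U: 0 + 2(169.6) − 1(93.25) = 246
  M: 0 + 1(93.25) = 93.25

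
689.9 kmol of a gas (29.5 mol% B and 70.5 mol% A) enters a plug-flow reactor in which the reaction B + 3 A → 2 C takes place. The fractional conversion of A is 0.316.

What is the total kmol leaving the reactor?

587 kmol

A reacted = 0.316 × 486.4 = 153.7 kmol; ν_A = −3, so ξ = 153.7/3 = 51.23 kmol.
Outlet amounts (n = n₀ + ν ξ):
  B: 203.5 − 1(51.23) = 152.3
  A: 486.4 − 3(51.23) = 332.7
  C: 0 + 2(51.23) = 102.5
Total out = 152.3 + 332.7 + 102.5 = 587.4 kmol.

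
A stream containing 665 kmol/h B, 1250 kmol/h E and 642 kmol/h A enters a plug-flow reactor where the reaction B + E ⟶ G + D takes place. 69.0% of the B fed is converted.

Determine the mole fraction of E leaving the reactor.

B reacted = 0.69 × 665 = 458.8 kmol/h; ν_B = −1, so ξ = 458.8/1 = 458.8 kmol/h.
Outlet amounts (n = n₀ + ν ξ):
  B: 665 − 1(458.8) = 206.2
  E: 1250 − 1(458.8) = 791.2
  G: 0 + 1(458.8) = 458.8
  D: 0 + 1(458.8) = 458.8
  A: 642 (inert)
Total out = 2557 kmol/h; y_E = 791.2 / 2557 = 0.3094.

0.309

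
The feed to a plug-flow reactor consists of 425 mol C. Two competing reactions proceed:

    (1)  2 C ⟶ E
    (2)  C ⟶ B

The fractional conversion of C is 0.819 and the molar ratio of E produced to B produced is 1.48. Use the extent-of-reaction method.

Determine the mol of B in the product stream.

Conversion of C: C consumed = 0.819 × 425 = 348.1 mol = 2ξ₁ + 1ξ₂.
Selectivity: 1ξ₁ / (1ξ₂) = 1.48 → ξ₁ = 1.48 ξ₂.
Substitute: (2·1.48 + 1) ξ₂ = 348.1 → ξ₂ = 87.9 mol, ξ₁ = 130.1 mol.
Outlet amounts (n = n₀ + Σ ν·ξ):
  C: 425 − 2(130.1) − 1(87.9) = 76.93
  E: 0 + 1(130.1) = 130.1
  B: 0 + 1(87.9) = 87.9

87.9 mol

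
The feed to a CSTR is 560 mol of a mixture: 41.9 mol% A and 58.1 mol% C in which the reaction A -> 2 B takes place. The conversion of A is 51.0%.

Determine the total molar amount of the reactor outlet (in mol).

680 mol

A reacted = 0.51 × 234.6 = 119.7 mol; ν_A = −1, so ξ = 119.7/1 = 119.7 mol.
Outlet amounts (n = n₀ + ν ξ):
  A: 234.6 − 1(119.7) = 115
  B: 0 + 2(119.7) = 239.3
  C: 325.4 (inert)
Total out = 115 + 239.3 + 325.4 = 679.7 mol.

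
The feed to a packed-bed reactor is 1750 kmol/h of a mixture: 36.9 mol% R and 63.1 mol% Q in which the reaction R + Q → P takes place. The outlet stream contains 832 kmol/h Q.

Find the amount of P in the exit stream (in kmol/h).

272 kmol/h

For Q: n = n₀ − 1ξ → 832 = 1104 − 1ξ, giving ξ = 272.2 kmol/h.
Outlet amounts (n = n₀ + ν ξ):
  R: 645.8 − 1(272.2) = 373.5
  Q: 1104 − 1(272.2) = 832
  P: 0 + 1(272.2) = 272.2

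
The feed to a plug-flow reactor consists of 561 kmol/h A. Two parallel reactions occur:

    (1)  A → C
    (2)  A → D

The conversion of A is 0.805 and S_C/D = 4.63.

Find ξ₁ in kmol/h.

ξ₁ = 371 kmol/h

Conversion of A: A consumed = 0.805 × 561 = 451.6 kmol/h = 1ξ₁ + 1ξ₂.
Selectivity: 1ξ₁ / (1ξ₂) = 4.63 → ξ₁ = 4.63 ξ₂.
Substitute: (1·4.63 + 1) ξ₂ = 451.6 → ξ₂ = 80.21 kmol/h, ξ₁ = 371.4 kmol/h.
Outlet amounts (n = n₀ + Σ ν·ξ):
  A: 561 − 1(371.4) − 1(80.21) = 109.4
  C: 0 + 1(371.4) = 371.4
  D: 0 + 1(80.21) = 80.21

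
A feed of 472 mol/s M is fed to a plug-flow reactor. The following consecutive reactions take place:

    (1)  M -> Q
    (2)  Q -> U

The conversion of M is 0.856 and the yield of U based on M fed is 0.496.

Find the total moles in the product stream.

Conversion of M: M consumed = 1ξ₁ = 0.856 × 472 → ξ₁ = 404 mol/s.
Yield of U: 1ξ₂ / 472 = 0.496 → ξ₂ = 234.1 mol/s.
Outlet amounts (n = n₀ + Σ ν·ξ):
  M: 472 − 1(404) = 67.97
  Q: 0 + 1(404) − 1(234.1) = 169.9
  U: 0 + 1(234.1) = 234.1
Total out = 67.97 + 169.9 + 234.1 = 472 mol/s.

472 mol/s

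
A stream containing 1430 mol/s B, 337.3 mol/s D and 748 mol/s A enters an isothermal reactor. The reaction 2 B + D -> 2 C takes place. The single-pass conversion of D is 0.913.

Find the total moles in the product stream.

2210 mol/s

D reacted = 0.913 × 337.3 = 308 mol/s; ν_D = −1, so ξ = 308/1 = 308 mol/s.
Outlet amounts (n = n₀ + ν ξ):
  B: 1430 − 2(308) = 814.1
  D: 337.3 − 1(308) = 29.35
  C: 0 + 2(308) = 615.9
  A: 748 (inert)
Total out = 814.1 + 29.35 + 615.9 + 748 = 2207 mol/s.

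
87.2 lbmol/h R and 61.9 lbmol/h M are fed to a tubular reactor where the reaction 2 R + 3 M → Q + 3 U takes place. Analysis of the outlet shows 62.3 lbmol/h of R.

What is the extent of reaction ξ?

ξ = 12.5 lbmol/h

For R: n = n₀ − 2ξ → 62.3 = 87.2 − 2ξ, giving ξ = 12.45 lbmol/h.
Outlet amounts (n = n₀ + ν ξ):
  R: 87.2 − 2(12.45) = 62.3
  M: 61.9 − 3(12.45) = 24.55
  Q: 0 + 1(12.45) = 12.45
  U: 0 + 3(12.45) = 37.35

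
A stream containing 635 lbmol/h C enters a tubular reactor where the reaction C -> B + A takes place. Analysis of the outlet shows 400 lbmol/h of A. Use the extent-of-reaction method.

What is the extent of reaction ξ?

For A: n = n₀ + 1ξ → 400 = 0 + 1ξ, giving ξ = 400 lbmol/h.
Outlet amounts (n = n₀ + ν ξ):
  C: 635 − 1(400) = 235
  B: 0 + 1(400) = 400
  A: 0 + 1(400) = 400

ξ = 400 lbmol/h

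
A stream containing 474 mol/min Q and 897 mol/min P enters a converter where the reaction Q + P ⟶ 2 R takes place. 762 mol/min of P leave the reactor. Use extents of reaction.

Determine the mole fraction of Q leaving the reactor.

For P: n = n₀ − 1ξ → 762 = 897 − 1ξ, giving ξ = 135 mol/min.
Outlet amounts (n = n₀ + ν ξ):
  Q: 474 − 1(135) = 339
  P: 897 − 1(135) = 762
  R: 0 + 2(135) = 270
Total out = 1371 mol/min; y_Q = 339 / 1371 = 0.2473.

0.247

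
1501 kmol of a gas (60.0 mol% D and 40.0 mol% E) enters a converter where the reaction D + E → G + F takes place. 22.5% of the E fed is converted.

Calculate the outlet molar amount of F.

E reacted = 0.225 × 600.4 = 135.1 kmol; ν_E = −1, so ξ = 135.1/1 = 135.1 kmol.
Outlet amounts (n = n₀ + ν ξ):
  D: 900.6 − 1(135.1) = 765.5
  E: 600.4 − 1(135.1) = 465.3
  G: 0 + 1(135.1) = 135.1
  F: 0 + 1(135.1) = 135.1

135 kmol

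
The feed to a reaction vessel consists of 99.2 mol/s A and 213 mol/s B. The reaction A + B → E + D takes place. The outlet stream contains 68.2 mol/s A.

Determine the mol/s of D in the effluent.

For A: n = n₀ − 1ξ → 68.2 = 99.2 − 1ξ, giving ξ = 31 mol/s.
Outlet amounts (n = n₀ + ν ξ):
  A: 99.2 − 1(31) = 68.2
  B: 213 − 1(31) = 182
  E: 0 + 1(31) = 31
  D: 0 + 1(31) = 31

31 mol/s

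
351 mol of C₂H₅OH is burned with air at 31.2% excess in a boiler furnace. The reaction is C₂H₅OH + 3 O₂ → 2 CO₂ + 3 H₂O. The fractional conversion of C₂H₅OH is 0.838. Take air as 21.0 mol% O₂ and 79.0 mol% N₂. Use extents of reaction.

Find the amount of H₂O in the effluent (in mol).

882 mol

Stoichiometric O₂ = 3 × 351 = 1053 mol; O₂ fed = 1053 × 1.312 = 1382 mol.
N₂ fed = 1382 × 79/21 = 5197 mol.
Fuel reacted = 0.838 × 351 → ξ = 294.1 mol.
Outlet (n = n₀ + ν ξ):
  C₂H₅OH: 351 − 1(294.1) = 56.86
  O₂: 1382 − 3(294.1) = 499.1
  N₂: 5197 (inert)
  CO₂: 0 + 2(294.1) = 588.3
  H₂O: 0 + 3(294.1) = 882.4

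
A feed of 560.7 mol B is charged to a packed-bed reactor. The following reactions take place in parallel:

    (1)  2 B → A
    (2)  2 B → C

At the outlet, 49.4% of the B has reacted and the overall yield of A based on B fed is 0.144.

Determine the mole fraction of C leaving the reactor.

Yield of A: 1ξ₁ / 560.7 = 0.144 → ξ₁ = 80.74 mol.
Conversion of B: 2ξ₁ + 2ξ₂ = 0.494 × 560.7 = 277 → ξ₂ = 57.75 mol.
Outlet amounts (n = n₀ + Σ ν·ξ):
  B: 560.7 − 2(80.74) − 2(57.75) = 283.7
  A: 0 + 1(80.74) = 80.74
  C: 0 + 1(57.75) = 57.75
Total out = 422.2 mol; y_C = 57.75 / 422.2 = 0.1368.

0.137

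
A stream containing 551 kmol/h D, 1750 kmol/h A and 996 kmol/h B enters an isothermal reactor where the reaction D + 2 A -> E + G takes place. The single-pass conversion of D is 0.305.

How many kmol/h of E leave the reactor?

D reacted = 0.305 × 551 = 168.1 kmol/h; ν_D = −1, so ξ = 168.1/1 = 168.1 kmol/h.
Outlet amounts (n = n₀ + ν ξ):
  D: 551 − 1(168.1) = 382.9
  A: 1750 − 2(168.1) = 1414
  E: 0 + 1(168.1) = 168.1
  G: 0 + 1(168.1) = 168.1
  B: 996 (inert)

168 kmol/h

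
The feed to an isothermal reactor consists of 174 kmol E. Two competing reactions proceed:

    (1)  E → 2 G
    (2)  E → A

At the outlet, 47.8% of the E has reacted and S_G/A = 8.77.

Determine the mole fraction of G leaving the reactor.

0.56

Conversion of E: E consumed = 0.478 × 174 = 83.17 kmol = 1ξ₁ + 1ξ₂.
Selectivity: 2ξ₁ / (1ξ₂) = 8.77 → ξ₁ = 4.385 ξ₂.
Substitute: (1·4.385 + 1) ξ₂ = 83.17 → ξ₂ = 15.45 kmol, ξ₁ = 67.73 kmol.
Outlet amounts (n = n₀ + Σ ν·ξ):
  E: 174 − 1(67.73) − 1(15.45) = 90.83
  G: 0 + 2(67.73) = 135.5
  A: 0 + 1(15.45) = 15.45
Total out = 241.7 kmol; y_G = 135.5 / 241.7 = 0.5604.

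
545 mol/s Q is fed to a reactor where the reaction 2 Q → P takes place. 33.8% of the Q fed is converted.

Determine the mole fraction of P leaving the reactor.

Q reacted = 0.338 × 545 = 184.2 mol/s; ν_Q = −2, so ξ = 184.2/2 = 92.11 mol/s.
Outlet amounts (n = n₀ + ν ξ):
  Q: 545 − 2(92.11) = 360.8
  P: 0 + 1(92.11) = 92.11
Total out = 452.9 mol/s; y_P = 92.11 / 452.9 = 0.2034.

0.203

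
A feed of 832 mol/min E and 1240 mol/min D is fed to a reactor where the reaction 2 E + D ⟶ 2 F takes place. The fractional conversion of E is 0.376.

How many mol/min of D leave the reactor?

1080 mol/min

E reacted = 0.376 × 832 = 312.8 mol/min; ν_E = −2, so ξ = 312.8/2 = 156.4 mol/min.
Outlet amounts (n = n₀ + ν ξ):
  E: 832 − 2(156.4) = 519.2
  D: 1240 − 1(156.4) = 1084
  F: 0 + 2(156.4) = 312.8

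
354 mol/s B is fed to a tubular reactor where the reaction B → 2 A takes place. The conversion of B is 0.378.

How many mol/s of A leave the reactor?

B reacted = 0.378 × 354 = 133.8 mol/s; ν_B = −1, so ξ = 133.8/1 = 133.8 mol/s.
Outlet amounts (n = n₀ + ν ξ):
  B: 354 − 1(133.8) = 220.2
  A: 0 + 2(133.8) = 267.6

268 mol/s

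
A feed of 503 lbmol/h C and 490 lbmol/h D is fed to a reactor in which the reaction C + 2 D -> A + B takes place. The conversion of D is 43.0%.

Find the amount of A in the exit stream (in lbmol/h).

105 lbmol/h

D reacted = 0.43 × 490 = 210.7 lbmol/h; ν_D = −2, so ξ = 210.7/2 = 105.3 lbmol/h.
Outlet amounts (n = n₀ + ν ξ):
  C: 503 − 1(105.3) = 397.6
  D: 490 − 2(105.3) = 279.3
  A: 0 + 1(105.3) = 105.3
  B: 0 + 1(105.3) = 105.3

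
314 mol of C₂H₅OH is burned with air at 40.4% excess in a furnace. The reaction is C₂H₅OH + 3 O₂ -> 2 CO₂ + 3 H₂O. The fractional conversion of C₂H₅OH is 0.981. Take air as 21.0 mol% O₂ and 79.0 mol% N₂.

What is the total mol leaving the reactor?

Stoichiometric O₂ = 3 × 314 = 942 mol; O₂ fed = 942 × 1.404 = 1323 mol.
N₂ fed = 1323 × 79/21 = 4975 mol.
Fuel reacted = 0.981 × 314 → ξ = 308 mol.
Outlet (n = n₀ + ν ξ):
  C₂H₅OH: 314 − 1(308) = 5.966
  O₂: 1323 − 3(308) = 398.5
  N₂: 4975 (inert)
  CO₂: 0 + 2(308) = 616.1
  H₂O: 0 + 3(308) = 924.1
Total out = 5.966 + 398.5 + 4975 + 616.1 + 924.1 = 6920 mol.

6920 mol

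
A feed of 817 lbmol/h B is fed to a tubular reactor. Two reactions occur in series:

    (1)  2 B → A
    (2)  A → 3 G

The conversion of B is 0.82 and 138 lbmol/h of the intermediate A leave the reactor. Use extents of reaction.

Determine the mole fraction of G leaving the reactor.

Conversion of B: B consumed = 2ξ₁ = 0.82 × 817 → ξ₁ = 335 lbmol/h.
A balance: n_A = 0 + 1ξ₁ − 1ξ₂ = 138 → ξ₂ = (1·335 − 138)/1 = 197 lbmol/h.
Outlet amounts (n = n₀ + Σ ν·ξ):
  B: 817 − 2(335) = 147.1
  A: 0 + 1(335) − 1(197) = 138
  G: 0 + 3(197) = 590.9
Total out = 876 lbmol/h; y_G = 590.9 / 876 = 0.6746.

0.675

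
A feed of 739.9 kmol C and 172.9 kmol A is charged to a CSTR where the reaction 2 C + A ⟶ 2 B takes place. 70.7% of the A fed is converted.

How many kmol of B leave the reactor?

A reacted = 0.707 × 172.9 = 122.2 kmol; ν_A = −1, so ξ = 122.2/1 = 122.2 kmol.
Outlet amounts (n = n₀ + ν ξ):
  C: 739.9 − 2(122.2) = 495.4
  A: 172.9 − 1(122.2) = 50.66
  B: 0 + 2(122.2) = 244.5

244 kmol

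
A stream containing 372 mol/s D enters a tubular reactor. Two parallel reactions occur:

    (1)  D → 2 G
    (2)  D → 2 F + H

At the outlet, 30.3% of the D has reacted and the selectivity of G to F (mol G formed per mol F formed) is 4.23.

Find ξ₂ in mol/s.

Conversion of D: D consumed = 0.303 × 372 = 112.7 mol/s = 1ξ₁ + 1ξ₂.
Selectivity: 2ξ₁ / (2ξ₂) = 4.23 → ξ₁ = 4.23 ξ₂.
Substitute: (1·4.23 + 1) ξ₂ = 112.7 → ξ₂ = 21.55 mol/s, ξ₁ = 91.16 mol/s.
Outlet amounts (n = n₀ + Σ ν·ξ):
  D: 372 − 1(91.16) − 1(21.55) = 259.3
  G: 0 + 2(91.16) = 182.3
  F: 0 + 2(21.55) = 43.1
  H: 0 + 1(21.55) = 21.55

ξ₂ = 21.6 mol/s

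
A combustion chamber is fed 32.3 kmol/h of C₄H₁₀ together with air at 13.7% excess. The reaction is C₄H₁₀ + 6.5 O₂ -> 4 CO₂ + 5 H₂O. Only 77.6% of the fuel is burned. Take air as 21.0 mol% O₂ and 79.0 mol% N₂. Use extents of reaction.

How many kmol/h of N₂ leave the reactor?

Stoichiometric O₂ = 6.5 × 32.3 = 209.9 kmol/h; O₂ fed = 209.9 × 1.137 = 238.7 kmol/h.
N₂ fed = 238.7 × 79/21 = 898 kmol/h.
Fuel reacted = 0.776 × 32.3 → ξ = 25.06 kmol/h.
Outlet (n = n₀ + ν ξ):
  C₄H₁₀: 32.3 − 1(25.06) = 7.235
  O₂: 238.7 − 6.5(25.06) = 75.79
  N₂: 898 (inert)
  CO₂: 0 + 4(25.06) = 100.3
  H₂O: 0 + 5(25.06) = 125.3

898 kmol/h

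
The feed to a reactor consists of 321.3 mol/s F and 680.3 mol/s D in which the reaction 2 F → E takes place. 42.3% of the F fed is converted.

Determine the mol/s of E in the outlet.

68 mol/s

F reacted = 0.423 × 321.3 = 135.9 mol/s; ν_F = −2, so ξ = 135.9/2 = 67.95 mol/s.
Outlet amounts (n = n₀ + ν ξ):
  F: 321.3 − 2(67.95) = 185.4
  E: 0 + 1(67.95) = 67.95
  D: 680.3 (inert)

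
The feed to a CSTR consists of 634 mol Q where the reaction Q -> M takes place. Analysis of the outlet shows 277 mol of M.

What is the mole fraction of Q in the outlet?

For M: n = n₀ + 1ξ → 277 = 0 + 1ξ, giving ξ = 277 mol.
Outlet amounts (n = n₀ + ν ξ):
  Q: 634 − 1(277) = 357
  M: 0 + 1(277) = 277
Total out = 634 mol; y_Q = 357 / 634 = 0.5631.

0.563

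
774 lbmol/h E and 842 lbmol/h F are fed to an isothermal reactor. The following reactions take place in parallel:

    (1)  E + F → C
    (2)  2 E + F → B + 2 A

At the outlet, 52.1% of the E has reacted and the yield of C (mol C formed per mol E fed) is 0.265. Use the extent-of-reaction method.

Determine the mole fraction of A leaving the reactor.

0.14

Yield of C: 1ξ₁ / 774 = 0.265 → ξ₁ = 205.1 lbmol/h.
Conversion of E: 1ξ₁ + 2ξ₂ = 0.521 × 774 = 403.3 → ξ₂ = 99.07 lbmol/h.
Outlet amounts (n = n₀ + Σ ν·ξ):
  E: 774 − 1(205.1) − 2(99.07) = 370.7
  F: 842 − 1(205.1) − 1(99.07) = 537.8
  C: 0 + 1(205.1) = 205.1
  B: 0 + 1(99.07) = 99.07
  A: 0 + 2(99.07) = 198.1
Total out = 1411 lbmol/h; y_A = 198.1 / 1411 = 0.1404.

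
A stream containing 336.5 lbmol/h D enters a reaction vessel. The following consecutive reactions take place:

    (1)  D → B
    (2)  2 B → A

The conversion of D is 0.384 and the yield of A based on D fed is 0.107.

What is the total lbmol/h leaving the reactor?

300 lbmol/h

Conversion of D: D consumed = 1ξ₁ = 0.384 × 336.5 → ξ₁ = 129.2 lbmol/h.
Yield of A: 1ξ₂ / 336.5 = 0.107 → ξ₂ = 36.01 lbmol/h.
Outlet amounts (n = n₀ + Σ ν·ξ):
  D: 336.5 − 1(129.2) = 207.3
  B: 0 + 1(129.2) − 2(36.01) = 57.21
  A: 0 + 1(36.01) = 36.01
Total out = 207.3 + 57.21 + 36.01 = 300.5 lbmol/h.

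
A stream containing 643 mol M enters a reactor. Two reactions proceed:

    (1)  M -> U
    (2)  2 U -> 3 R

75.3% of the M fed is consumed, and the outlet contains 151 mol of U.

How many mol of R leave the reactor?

500 mol

Conversion of M: M consumed = 1ξ₁ = 0.753 × 643 → ξ₁ = 484.2 mol.
U balance: n_U = 0 + 1ξ₁ − 2ξ₂ = 151 → ξ₂ = (1·484.2 − 151)/2 = 166.6 mol.
Outlet amounts (n = n₀ + Σ ν·ξ):
  M: 643 − 1(484.2) = 158.8
  U: 0 + 1(484.2) − 2(166.6) = 151
  R: 0 + 3(166.6) = 499.8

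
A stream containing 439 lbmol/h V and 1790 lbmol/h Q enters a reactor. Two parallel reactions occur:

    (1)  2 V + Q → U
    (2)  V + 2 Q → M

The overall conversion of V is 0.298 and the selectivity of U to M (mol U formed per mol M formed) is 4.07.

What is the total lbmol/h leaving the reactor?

2080 lbmol/h

Conversion of V: V consumed = 0.298 × 439 = 130.8 lbmol/h = 2ξ₁ + 1ξ₂.
Selectivity: 1ξ₁ / (1ξ₂) = 4.07 → ξ₁ = 4.07 ξ₂.
Substitute: (2·4.07 + 1) ξ₂ = 130.8 → ξ₂ = 14.31 lbmol/h, ξ₁ = 58.25 lbmol/h.
Outlet amounts (n = n₀ + Σ ν·ξ):
  V: 439 − 2(58.25) − 1(14.31) = 308.2
  Q: 1790 − 1(58.25) − 2(14.31) = 1703
  U: 0 + 1(58.25) = 58.25
  M: 0 + 1(14.31) = 14.31
Total out = 308.2 + 1703 + 58.25 + 14.31 = 2084 lbmol/h.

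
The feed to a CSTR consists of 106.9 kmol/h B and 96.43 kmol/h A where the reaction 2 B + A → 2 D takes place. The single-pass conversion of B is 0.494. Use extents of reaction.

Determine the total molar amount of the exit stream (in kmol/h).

B reacted = 0.494 × 106.9 = 52.81 kmol/h; ν_B = −2, so ξ = 52.81/2 = 26.4 kmol/h.
Outlet amounts (n = n₀ + ν ξ):
  B: 106.9 − 2(26.4) = 54.09
  A: 96.43 − 1(26.4) = 70.03
  D: 0 + 2(26.4) = 52.81
Total out = 54.09 + 70.03 + 52.81 = 176.9 kmol/h.

177 kmol/h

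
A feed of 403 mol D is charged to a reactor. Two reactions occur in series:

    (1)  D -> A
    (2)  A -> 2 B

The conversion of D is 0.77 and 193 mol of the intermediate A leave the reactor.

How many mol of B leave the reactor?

235 mol

Conversion of D: D consumed = 1ξ₁ = 0.77 × 403 → ξ₁ = 310.3 mol.
A balance: n_A = 0 + 1ξ₁ − 1ξ₂ = 193 → ξ₂ = (1·310.3 − 193)/1 = 117.3 mol.
Outlet amounts (n = n₀ + Σ ν·ξ):
  D: 403 − 1(310.3) = 92.69
  A: 0 + 1(310.3) − 1(117.3) = 193
  B: 0 + 2(117.3) = 234.6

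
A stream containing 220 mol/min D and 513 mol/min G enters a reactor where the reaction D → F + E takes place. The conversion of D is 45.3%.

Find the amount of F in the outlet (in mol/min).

99.7 mol/min

D reacted = 0.453 × 220 = 99.66 mol/min; ν_D = −1, so ξ = 99.66/1 = 99.66 mol/min.
Outlet amounts (n = n₀ + ν ξ):
  D: 220 − 1(99.66) = 120.3
  F: 0 + 1(99.66) = 99.66
  E: 0 + 1(99.66) = 99.66
  G: 513 (inert)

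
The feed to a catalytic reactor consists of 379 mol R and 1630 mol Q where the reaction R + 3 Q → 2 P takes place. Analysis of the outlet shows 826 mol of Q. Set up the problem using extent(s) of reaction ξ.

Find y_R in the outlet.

For Q: n = n₀ − 3ξ → 826 = 1630 − 3ξ, giving ξ = 268 mol.
Outlet amounts (n = n₀ + ν ξ):
  R: 379 − 1(268) = 111
  Q: 1630 − 3(268) = 826
  P: 0 + 2(268) = 536
Total out = 1473 mol; y_R = 111 / 1473 = 0.07536.

0.0754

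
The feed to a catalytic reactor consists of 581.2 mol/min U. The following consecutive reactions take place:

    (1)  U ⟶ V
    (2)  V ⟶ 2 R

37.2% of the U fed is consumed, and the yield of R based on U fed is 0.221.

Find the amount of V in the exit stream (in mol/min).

Conversion of U: U consumed = 1ξ₁ = 0.372 × 581.2 → ξ₁ = 216.2 mol/min.
Yield of R: 2ξ₂ / 581.2 = 0.221 → ξ₂ = 64.22 mol/min.
Outlet amounts (n = n₀ + Σ ν·ξ):
  U: 581.2 − 1(216.2) = 365
  V: 0 + 1(216.2) − 1(64.22) = 152
  R: 0 + 2(64.22) = 128.4

152 mol/min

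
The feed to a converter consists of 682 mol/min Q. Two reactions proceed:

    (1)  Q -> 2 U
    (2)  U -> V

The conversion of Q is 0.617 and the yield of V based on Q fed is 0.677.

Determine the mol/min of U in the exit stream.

380 mol/min

Conversion of Q: Q consumed = 1ξ₁ = 0.617 × 682 → ξ₁ = 420.8 mol/min.
Yield of V: 1ξ₂ / 682 = 0.677 → ξ₂ = 461.7 mol/min.
Outlet amounts (n = n₀ + Σ ν·ξ):
  Q: 682 − 1(420.8) = 261.2
  U: 0 + 2(420.8) − 1(461.7) = 379.9
  V: 0 + 1(461.7) = 461.7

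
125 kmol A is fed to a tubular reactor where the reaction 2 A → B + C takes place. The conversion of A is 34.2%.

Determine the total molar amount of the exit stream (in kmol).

A reacted = 0.342 × 125 = 42.75 kmol; ν_A = −2, so ξ = 42.75/2 = 21.38 kmol.
Outlet amounts (n = n₀ + ν ξ):
  A: 125 − 2(21.38) = 82.25
  B: 0 + 1(21.38) = 21.38
  C: 0 + 1(21.38) = 21.38
Total out = 82.25 + 21.38 + 21.38 = 125 kmol.

125 kmol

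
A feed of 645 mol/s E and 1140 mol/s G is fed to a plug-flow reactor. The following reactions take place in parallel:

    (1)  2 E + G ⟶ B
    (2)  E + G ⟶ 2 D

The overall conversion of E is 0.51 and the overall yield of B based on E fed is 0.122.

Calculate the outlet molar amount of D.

343 mol/s

Yield of B: 1ξ₁ / 645 = 0.122 → ξ₁ = 78.69 mol/s.
Conversion of E: 2ξ₁ + 1ξ₂ = 0.51 × 645 = 328.9 → ξ₂ = 171.6 mol/s.
Outlet amounts (n = n₀ + Σ ν·ξ):
  E: 645 − 2(78.69) − 1(171.6) = 316.1
  G: 1140 − 1(78.69) − 1(171.6) = 889.7
  B: 0 + 1(78.69) = 78.69
  D: 0 + 2(171.6) = 343.1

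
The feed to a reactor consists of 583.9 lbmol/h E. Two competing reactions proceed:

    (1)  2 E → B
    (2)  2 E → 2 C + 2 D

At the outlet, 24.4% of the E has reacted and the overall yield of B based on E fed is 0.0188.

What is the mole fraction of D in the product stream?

0.174

Yield of B: 1ξ₁ / 583.9 = 0.0188 → ξ₁ = 10.98 lbmol/h.
Conversion of E: 2ξ₁ + 2ξ₂ = 0.244 × 583.9 = 142.5 → ξ₂ = 60.26 lbmol/h.
Outlet amounts (n = n₀ + Σ ν·ξ):
  E: 583.9 − 2(10.98) − 2(60.26) = 441.4
  B: 0 + 1(10.98) = 10.98
  C: 0 + 2(60.26) = 120.5
  D: 0 + 2(60.26) = 120.5
Total out = 693.4 lbmol/h; y_D = 120.5 / 693.4 = 0.1738.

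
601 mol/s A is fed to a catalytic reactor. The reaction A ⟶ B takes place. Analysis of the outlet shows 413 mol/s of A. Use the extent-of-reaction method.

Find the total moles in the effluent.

601 mol/s

For A: n = n₀ − 1ξ → 413 = 601 − 1ξ, giving ξ = 188 mol/s.
Outlet amounts (n = n₀ + ν ξ):
  A: 601 − 1(188) = 413
  B: 0 + 1(188) = 188
Total out = 413 + 188 = 601 mol/s.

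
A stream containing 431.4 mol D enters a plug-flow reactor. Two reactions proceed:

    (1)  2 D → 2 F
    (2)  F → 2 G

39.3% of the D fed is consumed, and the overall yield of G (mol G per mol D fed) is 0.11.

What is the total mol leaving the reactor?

455 mol

Conversion of D: D consumed = 2ξ₁ = 0.393 × 431.4 → ξ₁ = 84.77 mol.
Yield of G: 2ξ₂ / 431.4 = 0.11 → ξ₂ = 23.73 mol.
Outlet amounts (n = n₀ + Σ ν·ξ):
  D: 431.4 − 2(84.77) = 261.9
  F: 0 + 2(84.77) − 1(23.73) = 145.8
  G: 0 + 2(23.73) = 47.45
Total out = 261.9 + 145.8 + 47.45 = 455.1 mol.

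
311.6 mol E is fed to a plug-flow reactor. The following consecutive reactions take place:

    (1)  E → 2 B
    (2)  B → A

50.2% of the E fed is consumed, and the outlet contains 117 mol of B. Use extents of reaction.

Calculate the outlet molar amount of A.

196 mol

Conversion of E: E consumed = 1ξ₁ = 0.502 × 311.6 → ξ₁ = 156.4 mol.
B balance: n_B = 0 + 2ξ₁ − 1ξ₂ = 117 → ξ₂ = (2·156.4 − 117)/1 = 195.8 mol.
Outlet amounts (n = n₀ + Σ ν·ξ):
  E: 311.6 − 1(156.4) = 155.2
  B: 0 + 2(156.4) − 1(195.8) = 117
  A: 0 + 1(195.8) = 195.8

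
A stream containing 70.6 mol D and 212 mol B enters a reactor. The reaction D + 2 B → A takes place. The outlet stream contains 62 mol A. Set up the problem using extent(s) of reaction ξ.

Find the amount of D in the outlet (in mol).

For A: n = n₀ + 1ξ → 62 = 0 + 1ξ, giving ξ = 62 mol.
Outlet amounts (n = n₀ + ν ξ):
  D: 70.6 − 1(62) = 8.6
  B: 212 − 2(62) = 88
  A: 0 + 1(62) = 62

8.6 mol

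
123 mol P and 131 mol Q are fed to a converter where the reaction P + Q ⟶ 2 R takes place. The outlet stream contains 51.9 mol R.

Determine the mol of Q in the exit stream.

105 mol

For R: n = n₀ + 2ξ → 51.9 = 0 + 2ξ, giving ξ = 25.95 mol.
Outlet amounts (n = n₀ + ν ξ):
  P: 123 − 1(25.95) = 97.05
  Q: 131 − 1(25.95) = 105
  R: 0 + 2(25.95) = 51.9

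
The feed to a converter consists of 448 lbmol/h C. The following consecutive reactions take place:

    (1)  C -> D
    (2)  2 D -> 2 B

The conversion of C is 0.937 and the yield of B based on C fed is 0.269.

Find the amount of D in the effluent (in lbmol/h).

299 lbmol/h

Conversion of C: C consumed = 1ξ₁ = 0.937 × 448 → ξ₁ = 419.8 lbmol/h.
Yield of B: 2ξ₂ / 448 = 0.269 → ξ₂ = 60.26 lbmol/h.
Outlet amounts (n = n₀ + Σ ν·ξ):
  C: 448 − 1(419.8) = 28.22
  D: 0 + 1(419.8) − 2(60.26) = 299.3
  B: 0 + 2(60.26) = 120.5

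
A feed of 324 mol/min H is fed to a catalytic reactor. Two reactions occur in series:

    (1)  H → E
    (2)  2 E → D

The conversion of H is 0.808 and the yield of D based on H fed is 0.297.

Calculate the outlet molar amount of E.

69.3 mol/min

Conversion of H: H consumed = 1ξ₁ = 0.808 × 324 → ξ₁ = 261.8 mol/min.
Yield of D: 1ξ₂ / 324 = 0.297 → ξ₂ = 96.23 mol/min.
Outlet amounts (n = n₀ + Σ ν·ξ):
  H: 324 − 1(261.8) = 62.21
  E: 0 + 1(261.8) − 2(96.23) = 69.34
  D: 0 + 1(96.23) = 96.23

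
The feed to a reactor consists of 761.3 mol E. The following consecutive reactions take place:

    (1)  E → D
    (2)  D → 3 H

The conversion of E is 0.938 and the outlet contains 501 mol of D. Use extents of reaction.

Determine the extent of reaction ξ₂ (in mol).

ξ₂ = 213 mol

Conversion of E: E consumed = 1ξ₁ = 0.938 × 761.3 → ξ₁ = 714.1 mol.
D balance: n_D = 0 + 1ξ₁ − 1ξ₂ = 501 → ξ₂ = (1·714.1 − 501)/1 = 213.1 mol.
Outlet amounts (n = n₀ + Σ ν·ξ):
  E: 761.3 − 1(714.1) = 47.2
  D: 0 + 1(714.1) − 1(213.1) = 501
  H: 0 + 3(213.1) = 639.3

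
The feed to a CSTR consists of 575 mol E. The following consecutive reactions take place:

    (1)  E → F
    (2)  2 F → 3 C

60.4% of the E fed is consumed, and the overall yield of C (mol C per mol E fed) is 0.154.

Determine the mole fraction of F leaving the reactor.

Conversion of E: E consumed = 1ξ₁ = 0.604 × 575 → ξ₁ = 347.3 mol.
Yield of C: 3ξ₂ / 575 = 0.154 → ξ₂ = 29.52 mol.
Outlet amounts (n = n₀ + Σ ν·ξ):
  E: 575 − 1(347.3) = 227.7
  F: 0 + 1(347.3) − 2(29.52) = 288.3
  C: 0 + 3(29.52) = 88.55
Total out = 604.5 mol; y_F = 288.3 / 604.5 = 0.4769.

0.477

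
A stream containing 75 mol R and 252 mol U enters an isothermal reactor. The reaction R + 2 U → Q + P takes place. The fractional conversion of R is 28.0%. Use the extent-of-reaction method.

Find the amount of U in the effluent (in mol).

R reacted = 0.28 × 75 = 21 mol; ν_R = −1, so ξ = 21/1 = 21 mol.
Outlet amounts (n = n₀ + ν ξ):
  R: 75 − 1(21) = 54
  U: 252 − 2(21) = 210
  Q: 0 + 1(21) = 21
  P: 0 + 1(21) = 21

210 mol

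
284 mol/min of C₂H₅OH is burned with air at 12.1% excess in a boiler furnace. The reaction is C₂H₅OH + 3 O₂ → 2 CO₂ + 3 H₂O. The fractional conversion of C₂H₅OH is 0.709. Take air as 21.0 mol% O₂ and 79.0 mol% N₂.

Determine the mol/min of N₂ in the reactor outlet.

3590 mol/min

Stoichiometric O₂ = 3 × 284 = 852 mol/min; O₂ fed = 852 × 1.121 = 955.1 mol/min.
N₂ fed = 955.1 × 79/21 = 3593 mol/min.
Fuel reacted = 0.709 × 284 → ξ = 201.4 mol/min.
Outlet (n = n₀ + ν ξ):
  C₂H₅OH: 284 − 1(201.4) = 82.64
  O₂: 955.1 − 3(201.4) = 351
  N₂: 3593 (inert)
  CO₂: 0 + 2(201.4) = 402.7
  H₂O: 0 + 3(201.4) = 604.1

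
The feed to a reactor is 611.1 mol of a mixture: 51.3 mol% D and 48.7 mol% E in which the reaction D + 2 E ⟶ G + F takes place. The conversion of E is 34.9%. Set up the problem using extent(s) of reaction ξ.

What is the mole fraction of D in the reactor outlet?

E reacted = 0.349 × 297.6 = 103.9 mol; ν_E = −2, so ξ = 103.9/2 = 51.93 mol.
Outlet amounts (n = n₀ + ν ξ):
  D: 313.5 − 1(51.93) = 261.6
  E: 297.6 − 2(51.93) = 193.7
  G: 0 + 1(51.93) = 51.93
  F: 0 + 1(51.93) = 51.93
Total out = 559.2 mol; y_D = 261.6 / 559.2 = 0.4678.

0.468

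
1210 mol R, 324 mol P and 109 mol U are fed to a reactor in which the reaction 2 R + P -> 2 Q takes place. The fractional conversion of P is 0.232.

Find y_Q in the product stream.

0.0959

P reacted = 0.232 × 324 = 75.17 mol; ν_P = −1, so ξ = 75.17/1 = 75.17 mol.
Outlet amounts (n = n₀ + ν ξ):
  R: 1210 − 2(75.17) = 1060
  P: 324 − 1(75.17) = 248.8
  Q: 0 + 2(75.17) = 150.3
  U: 109 (inert)
Total out = 1568 mol; y_Q = 150.3 / 1568 = 0.09589.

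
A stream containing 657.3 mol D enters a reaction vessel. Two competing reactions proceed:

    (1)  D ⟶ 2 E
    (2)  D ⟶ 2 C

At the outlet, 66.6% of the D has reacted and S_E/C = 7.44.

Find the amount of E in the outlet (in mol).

772 mol

Conversion of D: D consumed = 0.666 × 657.3 = 437.8 mol = 1ξ₁ + 1ξ₂.
Selectivity: 2ξ₁ / (2ξ₂) = 7.44 → ξ₁ = 7.44 ξ₂.
Substitute: (1·7.44 + 1) ξ₂ = 437.8 → ξ₂ = 51.87 mol, ξ₁ = 385.9 mol.
Outlet amounts (n = n₀ + Σ ν·ξ):
  D: 657.3 − 1(385.9) − 1(51.87) = 219.5
  E: 0 + 2(385.9) = 771.8
  C: 0 + 2(51.87) = 103.7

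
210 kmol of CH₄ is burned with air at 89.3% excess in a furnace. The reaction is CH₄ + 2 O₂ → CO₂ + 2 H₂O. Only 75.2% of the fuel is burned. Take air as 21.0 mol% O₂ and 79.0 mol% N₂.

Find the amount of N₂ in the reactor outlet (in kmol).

Stoichiometric O₂ = 2 × 210 = 420 kmol; O₂ fed = 420 × 1.893 = 795.1 kmol.
N₂ fed = 795.1 × 79/21 = 2991 kmol.
Fuel reacted = 0.752 × 210 → ξ = 157.9 kmol.
Outlet (n = n₀ + ν ξ):
  CH₄: 210 − 1(157.9) = 52.08
  O₂: 795.1 − 2(157.9) = 479.2
  N₂: 2991 (inert)
  CO₂: 0 + 1(157.9) = 157.9
  H₂O: 0 + 2(157.9) = 315.8

2990 kmol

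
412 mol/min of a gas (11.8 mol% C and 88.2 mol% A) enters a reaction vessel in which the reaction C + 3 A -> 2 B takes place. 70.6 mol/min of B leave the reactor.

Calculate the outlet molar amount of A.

For B: n = n₀ + 2ξ → 70.6 = 0 + 2ξ, giving ξ = 35.3 mol/min.
Outlet amounts (n = n₀ + ν ξ):
  C: 48.62 − 1(35.3) = 13.32
  A: 363.4 − 3(35.3) = 257.5
  B: 0 + 2(35.3) = 70.6

257 mol/min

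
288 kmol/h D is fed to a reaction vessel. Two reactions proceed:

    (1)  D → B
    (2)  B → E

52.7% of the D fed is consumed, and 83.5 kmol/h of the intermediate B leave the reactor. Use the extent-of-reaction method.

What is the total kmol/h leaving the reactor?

288 kmol/h

Conversion of D: D consumed = 1ξ₁ = 0.527 × 288 → ξ₁ = 151.8 kmol/h.
B balance: n_B = 0 + 1ξ₁ − 1ξ₂ = 83.5 → ξ₂ = (1·151.8 − 83.5)/1 = 68.28 kmol/h.
Outlet amounts (n = n₀ + Σ ν·ξ):
  D: 288 − 1(151.8) = 136.2
  B: 0 + 1(151.8) − 1(68.28) = 83.5
  E: 0 + 1(68.28) = 68.28
Total out = 136.2 + 83.5 + 68.28 = 288 kmol/h.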